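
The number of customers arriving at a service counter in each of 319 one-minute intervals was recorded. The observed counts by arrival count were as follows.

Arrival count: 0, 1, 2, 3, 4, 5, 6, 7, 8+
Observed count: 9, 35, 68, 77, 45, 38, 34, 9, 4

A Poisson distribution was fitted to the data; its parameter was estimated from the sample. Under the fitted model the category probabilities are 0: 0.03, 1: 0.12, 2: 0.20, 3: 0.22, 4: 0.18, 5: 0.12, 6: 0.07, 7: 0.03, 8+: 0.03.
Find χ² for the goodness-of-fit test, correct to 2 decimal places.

13.32

Expected counts E_i = n·p_i: 319×0.03 = 9.57, 319×0.12 = 38.28, 319×0.20 = 63.8, 319×0.22 = 70.18, 319×0.18 = 57.42, 319×0.12 = 38.28, 319×0.07 = 22.33, 319×0.03 = 9.57, 319×0.03 = 9.57.
0: (9 − 9.57)²/9.57 = 0.3249/9.57 = 0.034
1: (35 − 38.28)²/38.28 = 10.7584/38.28 = 0.281
2: (68 − 63.8)²/63.8 = 17.64/63.8 = 0.276
3: (77 − 70.18)²/70.18 = 46.5124/70.18 = 0.663
4: (45 − 57.42)²/57.42 = 154.2564/57.42 = 2.686
5: (38 − 38.28)²/38.28 = 0.0784/38.28 = 0.002
6: (34 − 22.33)²/22.33 = 136.1889/22.33 = 6.099
7: (9 − 9.57)²/9.57 = 0.3249/9.57 = 0.034
8+: (4 − 9.57)²/9.57 = 31.0249/9.57 = 3.242
Sum = 13.32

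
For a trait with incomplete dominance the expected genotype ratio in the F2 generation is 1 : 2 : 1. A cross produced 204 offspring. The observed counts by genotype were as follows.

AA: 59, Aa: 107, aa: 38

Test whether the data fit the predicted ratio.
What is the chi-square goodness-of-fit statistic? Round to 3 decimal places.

4.814

Ratio total = 4. Expected counts: 204×1/4 = 51, 204×2/4 = 102, 204×1/4 = 51.
AA: (59 − 51)²/51 = 64/51 = 1.2549
Aa: (107 − 102)²/102 = 25/102 = 0.2451
aa: (38 − 51)²/51 = 169/51 = 3.3137
Sum = 4.814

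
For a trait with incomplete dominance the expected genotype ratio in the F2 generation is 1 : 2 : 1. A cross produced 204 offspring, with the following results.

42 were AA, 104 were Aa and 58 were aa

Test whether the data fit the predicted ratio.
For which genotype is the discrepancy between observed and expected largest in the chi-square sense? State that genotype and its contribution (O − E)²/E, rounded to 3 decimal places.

Ratio total = 4. Expected counts: 204×1/4 = 51, 204×2/4 = 102, 204×1/4 = 51.
χ² = (42−51)²/51 + (104−102)²/102 + (58−51)²/51
   = 1.5882 + 0.0392 + 0.9608
The largest term is for AA: 1.588.

AA, 1.588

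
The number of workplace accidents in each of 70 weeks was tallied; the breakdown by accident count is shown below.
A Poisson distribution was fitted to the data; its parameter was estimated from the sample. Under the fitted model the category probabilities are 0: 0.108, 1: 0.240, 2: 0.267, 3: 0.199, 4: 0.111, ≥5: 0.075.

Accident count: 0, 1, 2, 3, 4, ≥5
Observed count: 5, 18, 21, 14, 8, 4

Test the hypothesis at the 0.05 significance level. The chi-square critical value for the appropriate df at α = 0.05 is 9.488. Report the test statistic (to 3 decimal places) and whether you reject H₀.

Expected counts E_i = n·p_i: 70×0.108 = 7.56, 70×0.240 = 16.8, 70×0.267 = 18.69, 70×0.199 = 13.93, 70×0.111 = 7.77, 70×0.075 = 5.25.
χ² = (5−7.56)²/7.56 + (18−16.8)²/16.8 + (21−18.69)²/18.69 + (14−13.93)²/13.93 + (8−7.77)²/7.77 + (4−5.25)²/5.25
   = 0.8669 + 0.0857 + 0.2855 + 0.0004 + 0.0068 + 0.2976
Sum = 1.543
df = 4. Since 1.543 < 9.488, we do not reject H₀.

1.543; do not reject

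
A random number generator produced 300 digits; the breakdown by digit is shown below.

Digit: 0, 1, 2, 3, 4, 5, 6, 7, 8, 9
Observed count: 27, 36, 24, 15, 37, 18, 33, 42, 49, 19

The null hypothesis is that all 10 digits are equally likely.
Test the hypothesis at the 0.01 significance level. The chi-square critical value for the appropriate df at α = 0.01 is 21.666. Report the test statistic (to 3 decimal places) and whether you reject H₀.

37.800; reject

Expected count for each of the 10 categories: 300/10 = 30.
χ² = (27−30)²/30 + (36−30)²/30 + (24−30)²/30 + (15−30)²/30 + (37−30)²/30 + (18−30)²/30 + (33−30)²/30 + (42−30)²/30 + (49−30)²/30 + (19−30)²/30
   = 0.3000 + 1.2000 + 1.2000 + 7.5000 + 1.6333 + 4.8000 + 0.3000 + 4.8000 + 12.0333 + 4.0333
Sum = 37.800
df = 9. Since 37.800 > 21.666, we reject H₀.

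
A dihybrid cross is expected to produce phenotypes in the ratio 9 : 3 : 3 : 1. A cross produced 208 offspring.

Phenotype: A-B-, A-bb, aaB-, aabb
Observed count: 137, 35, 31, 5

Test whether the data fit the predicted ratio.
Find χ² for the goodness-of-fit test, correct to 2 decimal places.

10.39

Ratio total = 16. Expected counts: 208×9/16 = 117, 208×3/16 = 39, 208×3/16 = 39, 208×1/16 = 13.
χ² = (137−117)²/117 + (35−39)²/39 + (31−39)²/39 + (5−13)²/13
   = 3.419 + 0.410 + 1.641 + 4.923
Sum = 10.39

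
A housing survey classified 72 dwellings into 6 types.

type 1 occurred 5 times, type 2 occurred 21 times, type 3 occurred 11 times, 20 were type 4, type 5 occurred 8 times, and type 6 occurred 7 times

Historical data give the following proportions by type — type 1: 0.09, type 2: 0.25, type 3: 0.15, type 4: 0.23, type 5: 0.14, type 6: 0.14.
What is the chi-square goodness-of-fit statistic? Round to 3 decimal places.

Expected counts E_i = n·p_i: 72×0.09 = 6.48, 72×0.25 = 18, 72×0.15 = 10.8, 72×0.23 = 16.56, 72×0.14 = 10.08, 72×0.14 = 10.08.
type 1: (5 − 6.48)²/6.48 = 2.1904/6.48 = 0.3380
type 2: (21 − 18)²/18 = 9/18 = 0.5000
type 3: (11 − 10.8)²/10.8 = 0.04/10.8 = 0.0037
type 4: (20 − 16.56)²/16.56 = 11.8336/16.56 = 0.7146
type 5: (8 − 10.08)²/10.08 = 4.3264/10.08 = 0.4292
type 6: (7 − 10.08)²/10.08 = 9.4864/10.08 = 0.9411
Sum = 2.927

2.927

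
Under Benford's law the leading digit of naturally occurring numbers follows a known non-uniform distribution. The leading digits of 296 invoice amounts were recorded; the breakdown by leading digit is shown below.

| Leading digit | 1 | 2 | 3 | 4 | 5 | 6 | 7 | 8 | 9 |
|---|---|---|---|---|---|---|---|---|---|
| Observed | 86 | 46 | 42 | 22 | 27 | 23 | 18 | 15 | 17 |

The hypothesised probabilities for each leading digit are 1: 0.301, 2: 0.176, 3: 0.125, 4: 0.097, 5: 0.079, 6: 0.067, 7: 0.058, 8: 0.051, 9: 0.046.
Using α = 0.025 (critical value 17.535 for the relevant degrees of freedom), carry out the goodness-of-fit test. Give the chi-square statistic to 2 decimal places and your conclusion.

5.01; do not reject

Expected counts E_i = n·p_i: 296×0.301 = 89.096, 296×0.176 = 52.096, 296×0.125 = 37, 296×0.097 = 28.712, 296×0.079 = 23.384, 296×0.067 = 19.832, 296×0.058 = 17.168, 296×0.051 = 15.096, 296×0.046 = 13.616.
χ² = (86−89.096)²/89.096 + (46−52.096)²/52.096 + (42−37)²/37 + (22−28.712)²/28.712 + (27−23.384)²/23.384 + (23−19.832)²/19.832 + (18−17.168)²/17.168 + (15−15.096)²/15.096 + (17−13.616)²/13.616
   = 0.108 + 0.713 + 0.676 + 1.569 + 0.559 + 0.506 + 0.040 + 0.001 + 0.841
Sum = 5.01
df = 8. Since 5.01 < 17.535, we do not reject H₀.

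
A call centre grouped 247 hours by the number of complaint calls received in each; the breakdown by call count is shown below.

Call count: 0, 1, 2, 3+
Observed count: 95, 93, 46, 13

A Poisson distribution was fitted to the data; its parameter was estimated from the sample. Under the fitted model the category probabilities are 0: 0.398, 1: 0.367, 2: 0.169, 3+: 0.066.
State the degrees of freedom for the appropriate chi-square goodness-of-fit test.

2

There are k = 4 categories and 1 parameter estimated from the data, so df = 4 − 1 − 1 = 2.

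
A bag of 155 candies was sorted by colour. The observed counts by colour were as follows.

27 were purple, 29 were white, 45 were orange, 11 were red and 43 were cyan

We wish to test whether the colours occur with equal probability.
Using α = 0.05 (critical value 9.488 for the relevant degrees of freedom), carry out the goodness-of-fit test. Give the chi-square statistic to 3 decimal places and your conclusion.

24.516; reject

Under H₀ each category has probability 1/5, so each expected count is 155/5 = 31.
purple: (27 − 31)²/31 = 16/31 = 0.5161
white: (29 − 31)²/31 = 4/31 = 0.1290
orange: (45 − 31)²/31 = 196/31 = 6.3226
red: (11 − 31)²/31 = 400/31 = 12.9032
cyan: (43 − 31)²/31 = 144/31 = 4.6452
Sum = 24.516
df = 4. Since 24.516 > 9.488, we reject H₀.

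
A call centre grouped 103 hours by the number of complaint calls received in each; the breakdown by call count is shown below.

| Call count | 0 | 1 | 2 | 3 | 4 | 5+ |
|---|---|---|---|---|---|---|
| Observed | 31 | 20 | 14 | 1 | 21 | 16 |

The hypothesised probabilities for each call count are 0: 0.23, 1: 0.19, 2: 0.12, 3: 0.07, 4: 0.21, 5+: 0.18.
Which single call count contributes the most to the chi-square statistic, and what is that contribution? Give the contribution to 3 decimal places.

3, 5.349

Expected counts E_i = n·p_i: 103×0.23 = 23.69, 103×0.19 = 19.57, 103×0.12 = 12.36, 103×0.07 = 7.21, 103×0.21 = 21.63, 103×0.18 = 18.54.
cat         O        E   (O−E)²/E
0          31    23.69     2.2556
1          20    19.57     0.0094
2          14    12.36     0.2176
3           1     7.21     5.3487
4          21    21.63     0.0183
5+         16    18.54     0.3480
The largest term is for 3: 5.349.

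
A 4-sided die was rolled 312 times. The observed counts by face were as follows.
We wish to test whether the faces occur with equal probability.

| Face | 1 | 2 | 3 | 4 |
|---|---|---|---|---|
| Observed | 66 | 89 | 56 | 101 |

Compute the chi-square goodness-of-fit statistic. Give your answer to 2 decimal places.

16.38

Expected count for each of the 4 categories: 312/4 = 78.
χ² = (66−78)²/78 + (89−78)²/78 + (56−78)²/78 + (101−78)²/78
   = 1.846 + 1.551 + 6.205 + 6.782
Sum = 16.38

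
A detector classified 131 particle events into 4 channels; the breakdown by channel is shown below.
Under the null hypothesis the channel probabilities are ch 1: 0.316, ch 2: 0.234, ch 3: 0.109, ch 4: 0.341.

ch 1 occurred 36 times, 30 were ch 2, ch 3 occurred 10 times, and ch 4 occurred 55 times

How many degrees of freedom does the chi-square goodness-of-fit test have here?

There are k = 4 categories and no parameters were estimated from the data, so df = 4 − 1 = 3.

3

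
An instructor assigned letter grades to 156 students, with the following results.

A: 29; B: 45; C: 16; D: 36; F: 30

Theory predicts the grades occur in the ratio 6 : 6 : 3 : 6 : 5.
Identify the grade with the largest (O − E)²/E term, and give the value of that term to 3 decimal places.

B, 2.250

Ratio total = 26. Expected counts: 156×6/26 = 36, 156×6/26 = 36, 156×3/26 = 18, 156×6/26 = 36, 156×5/26 = 30.
cat         O        E   (O−E)²/E
A          29       36     1.3611
B          45       36     2.2500
C          16       18     0.2222
D          36       36     0.0000
F          30       30     0.0000
The largest term is for B: 2.250.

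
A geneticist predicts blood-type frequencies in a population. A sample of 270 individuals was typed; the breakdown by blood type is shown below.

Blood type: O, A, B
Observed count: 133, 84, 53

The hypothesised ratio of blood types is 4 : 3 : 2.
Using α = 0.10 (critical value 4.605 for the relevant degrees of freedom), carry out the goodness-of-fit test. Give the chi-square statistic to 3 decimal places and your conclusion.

Ratio total = 9. Expected counts: 270×4/9 = 120, 270×3/9 = 90, 270×2/9 = 60.
χ² = (133−120)²/120 + (84−90)²/90 + (53−60)²/60
   = 1.4083 + 0.4000 + 0.8167
Sum = 2.625
df = 2. Since 2.625 < 4.605, we do not reject H₀.

2.625; do not reject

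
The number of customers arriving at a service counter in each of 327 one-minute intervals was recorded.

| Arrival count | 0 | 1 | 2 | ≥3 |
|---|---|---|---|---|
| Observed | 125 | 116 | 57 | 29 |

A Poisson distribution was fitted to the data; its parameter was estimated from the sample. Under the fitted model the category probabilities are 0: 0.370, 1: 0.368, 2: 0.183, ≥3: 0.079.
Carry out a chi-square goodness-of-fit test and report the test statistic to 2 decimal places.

0.81

Expected counts E_i = n·p_i: 327×0.370 = 120.99, 327×0.368 = 120.336, 327×0.183 = 59.841, 327×0.079 = 25.833.
cat         O        E   (O−E)²/E
0         125   120.99      0.133
1         116  120.336      0.156
2          57   59.841      0.135
≥3         29   25.833      0.388
Sum = 0.81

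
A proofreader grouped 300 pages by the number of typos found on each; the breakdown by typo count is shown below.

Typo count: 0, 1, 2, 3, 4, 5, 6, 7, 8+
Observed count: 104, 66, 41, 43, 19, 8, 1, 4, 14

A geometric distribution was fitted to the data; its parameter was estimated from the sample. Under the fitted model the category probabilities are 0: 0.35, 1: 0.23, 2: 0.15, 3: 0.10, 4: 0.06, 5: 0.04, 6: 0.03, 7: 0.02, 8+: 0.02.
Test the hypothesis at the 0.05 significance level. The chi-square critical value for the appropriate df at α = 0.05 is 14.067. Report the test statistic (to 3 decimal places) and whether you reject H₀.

Expected counts E_i = n·p_i: 300×0.35 = 105, 300×0.23 = 69, 300×0.15 = 45, 300×0.10 = 30, 300×0.06 = 18, 300×0.04 = 12, 300×0.03 = 9, 300×0.02 = 6, 300×0.02 = 6.
cat         O        E   (O−E)²/E
0         104      105     0.0095
1          66       69     0.1304
2          41       45     0.3556
3          43       30     5.6333
4          19       18     0.0556
5           8       12     1.3333
6           1        9     7.1111
7           4        6     0.6667
8+         14        6    10.6667
Sum = 25.962
df = 7. Since 25.962 > 14.067, we reject H₀.

25.962; reject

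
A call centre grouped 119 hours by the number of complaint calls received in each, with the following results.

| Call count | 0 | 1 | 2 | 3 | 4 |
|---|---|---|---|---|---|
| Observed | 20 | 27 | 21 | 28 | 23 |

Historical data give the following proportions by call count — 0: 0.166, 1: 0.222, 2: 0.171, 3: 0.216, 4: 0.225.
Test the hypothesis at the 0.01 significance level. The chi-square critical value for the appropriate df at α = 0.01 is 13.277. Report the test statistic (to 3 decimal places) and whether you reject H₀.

0.774; do not reject

Expected counts E_i = n·p_i: 119×0.166 = 19.754, 119×0.222 = 26.418, 119×0.171 = 20.349, 119×0.216 = 25.704, 119×0.225 = 26.775.
χ² = (20−19.754)²/19.754 + (27−26.418)²/26.418 + (21−20.349)²/20.349 + (28−25.704)²/25.704 + (23−26.775)²/26.775
   = 0.0031 + 0.0128 + 0.0208 + 0.2051 + 0.5322
Sum = 0.774
df = 4. Since 0.774 < 13.277, we do not reject H₀.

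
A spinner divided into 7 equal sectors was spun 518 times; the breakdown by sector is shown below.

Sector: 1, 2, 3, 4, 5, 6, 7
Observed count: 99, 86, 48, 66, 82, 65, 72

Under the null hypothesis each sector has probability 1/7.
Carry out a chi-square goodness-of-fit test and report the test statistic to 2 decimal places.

Under H₀ each category has probability 1/7, so each expected count is 518/7 = 74.
χ² = (99−74)²/74 + (86−74)²/74 + (48−74)²/74 + (66−74)²/74 + (82−74)²/74 + (65−74)²/74 + (72−74)²/74
   = 8.446 + 1.946 + 9.135 + 0.865 + 0.865 + 1.095 + 0.054
Sum = 22.41

22.41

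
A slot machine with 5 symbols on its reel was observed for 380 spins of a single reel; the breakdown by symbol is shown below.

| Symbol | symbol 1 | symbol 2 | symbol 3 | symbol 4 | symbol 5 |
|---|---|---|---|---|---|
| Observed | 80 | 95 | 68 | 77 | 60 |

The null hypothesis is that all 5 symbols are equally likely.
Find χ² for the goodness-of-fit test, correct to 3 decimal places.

Expected count for each of the 5 categories: 380/5 = 76.
symbol 1: (80 − 76)²/76 = 16/76 = 0.2105
symbol 2: (95 − 76)²/76 = 361/76 = 4.7500
symbol 3: (68 − 76)²/76 = 64/76 = 0.8421
symbol 4: (77 − 76)²/76 = 1/76 = 0.0132
symbol 5: (60 − 76)²/76 = 256/76 = 3.3684
Sum = 9.184

9.184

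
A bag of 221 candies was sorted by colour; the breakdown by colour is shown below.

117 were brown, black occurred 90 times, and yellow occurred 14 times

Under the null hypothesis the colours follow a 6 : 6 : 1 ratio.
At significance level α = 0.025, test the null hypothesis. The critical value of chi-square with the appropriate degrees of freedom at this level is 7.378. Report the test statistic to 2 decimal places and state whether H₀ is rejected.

Ratio total = 13. Expected counts: 221×6/13 = 102, 221×6/13 = 102, 221×1/13 = 17.
χ² = (117−102)²/102 + (90−102)²/102 + (14−17)²/17
   = 2.206 + 1.412 + 0.529
Sum = 4.15
df = 2. Since 4.15 < 7.378, we do not reject H₀.

4.15; do not reject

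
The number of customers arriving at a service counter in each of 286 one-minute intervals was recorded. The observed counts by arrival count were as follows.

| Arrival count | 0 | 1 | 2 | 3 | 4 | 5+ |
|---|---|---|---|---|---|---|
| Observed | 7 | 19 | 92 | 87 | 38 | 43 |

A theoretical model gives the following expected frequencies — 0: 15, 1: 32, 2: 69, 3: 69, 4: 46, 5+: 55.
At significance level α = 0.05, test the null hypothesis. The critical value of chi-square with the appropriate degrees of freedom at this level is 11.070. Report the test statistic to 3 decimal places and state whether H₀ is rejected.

25.920; reject

χ² = (7−15)²/15 + (19−32)²/32 + (92−69)²/69 + (87−69)²/69 + (38−46)²/46 + (43−55)²/55
   = 4.2667 + 5.2813 + 7.6667 + 4.6957 + 1.3913 + 2.6182
Sum = 25.920
df = 5. Since 25.920 > 11.070, we reject H₀.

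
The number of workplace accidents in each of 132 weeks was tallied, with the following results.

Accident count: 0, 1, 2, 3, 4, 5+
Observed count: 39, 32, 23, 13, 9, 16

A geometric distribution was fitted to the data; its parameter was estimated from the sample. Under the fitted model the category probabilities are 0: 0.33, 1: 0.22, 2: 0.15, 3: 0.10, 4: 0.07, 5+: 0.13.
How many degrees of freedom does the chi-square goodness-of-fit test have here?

There are k = 6 categories and 1 parameter estimated from the data, so df = 6 − 1 − 1 = 4.

4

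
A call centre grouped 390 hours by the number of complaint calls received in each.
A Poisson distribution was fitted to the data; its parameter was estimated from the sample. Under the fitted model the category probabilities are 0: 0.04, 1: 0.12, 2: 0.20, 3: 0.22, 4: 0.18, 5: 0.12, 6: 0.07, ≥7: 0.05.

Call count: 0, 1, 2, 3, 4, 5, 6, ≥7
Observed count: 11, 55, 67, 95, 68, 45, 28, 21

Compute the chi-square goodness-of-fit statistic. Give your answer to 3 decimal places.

Expected counts E_i = n·p_i: 390×0.04 = 15.6, 390×0.12 = 46.8, 390×0.20 = 78, 390×0.22 = 85.8, 390×0.18 = 70.2, 390×0.12 = 46.8, 390×0.07 = 27.3, 390×0.05 = 19.5.
0: (11 − 15.6)²/15.6 = 21.16/15.6 = 1.3564
1: (55 − 46.8)²/46.8 = 67.24/46.8 = 1.4368
2: (67 − 78)²/78 = 121/78 = 1.5513
3: (95 − 85.8)²/85.8 = 84.64/85.8 = 0.9865
4: (68 − 70.2)²/70.2 = 4.84/70.2 = 0.0689
5: (45 − 46.8)²/46.8 = 3.24/46.8 = 0.0692
6: (28 − 27.3)²/27.3 = 0.49/27.3 = 0.0179
≥7: (21 − 19.5)²/19.5 = 2.25/19.5 = 0.1154
Sum = 5.602

5.602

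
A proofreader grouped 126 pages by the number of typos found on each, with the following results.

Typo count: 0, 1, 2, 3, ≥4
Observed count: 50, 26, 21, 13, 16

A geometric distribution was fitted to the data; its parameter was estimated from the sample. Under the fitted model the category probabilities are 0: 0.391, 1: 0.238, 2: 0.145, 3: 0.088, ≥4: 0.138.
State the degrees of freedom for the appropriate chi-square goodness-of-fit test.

There are k = 5 categories and 1 parameter estimated from the data, so df = 5 − 1 − 1 = 3.

3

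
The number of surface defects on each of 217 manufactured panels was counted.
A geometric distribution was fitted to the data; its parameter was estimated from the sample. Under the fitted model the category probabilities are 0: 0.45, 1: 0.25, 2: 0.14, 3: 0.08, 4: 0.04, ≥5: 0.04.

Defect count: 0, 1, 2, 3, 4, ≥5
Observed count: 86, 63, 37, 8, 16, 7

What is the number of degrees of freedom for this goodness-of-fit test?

4

There are k = 6 categories and 1 parameter estimated from the data, so df = 6 − 1 − 1 = 4.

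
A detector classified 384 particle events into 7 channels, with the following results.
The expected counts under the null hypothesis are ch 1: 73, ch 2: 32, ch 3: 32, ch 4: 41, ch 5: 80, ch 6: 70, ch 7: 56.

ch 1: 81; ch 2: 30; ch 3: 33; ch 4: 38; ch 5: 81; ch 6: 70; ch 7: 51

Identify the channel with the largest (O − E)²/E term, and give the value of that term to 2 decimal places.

ch 1: (81 − 73)²/73 = 64/73 = 0.877
ch 2: (30 − 32)²/32 = 4/32 = 0.125
ch 3: (33 − 32)²/32 = 1/32 = 0.031
ch 4: (38 − 41)²/41 = 9/41 = 0.220
ch 5: (81 − 80)²/80 = 1/80 = 0.013
ch 6: (70 − 70)²/70 = 0/70 = 0.000
ch 7: (51 − 56)²/56 = 25/56 = 0.446
The largest term is for ch 1: 0.88.

ch 1, 0.88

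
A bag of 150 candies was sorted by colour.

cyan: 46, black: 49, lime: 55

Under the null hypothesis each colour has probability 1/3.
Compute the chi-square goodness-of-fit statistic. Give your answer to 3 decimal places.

0.840

Expected count for each of the 3 categories: 150/3 = 50.
cyan: (46 − 50)²/50 = 16/50 = 0.3200
black: (49 − 50)²/50 = 1/50 = 0.0200
lime: (55 − 50)²/50 = 25/50 = 0.5000
Sum = 0.840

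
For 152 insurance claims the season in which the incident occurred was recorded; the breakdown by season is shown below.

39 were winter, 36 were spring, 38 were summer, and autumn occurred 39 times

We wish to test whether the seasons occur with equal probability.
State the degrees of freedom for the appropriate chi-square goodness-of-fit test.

3

There are k = 4 categories and no parameters were estimated from the data, so df = 4 − 1 = 3.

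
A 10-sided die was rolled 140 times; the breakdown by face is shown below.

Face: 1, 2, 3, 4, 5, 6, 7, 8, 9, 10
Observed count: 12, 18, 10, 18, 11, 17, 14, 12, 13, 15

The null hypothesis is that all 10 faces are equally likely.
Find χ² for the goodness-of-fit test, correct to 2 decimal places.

5.43

Expected count for each of the 10 categories: 140/10 = 14.
1: (12 − 14)²/14 = 4/14 = 0.286
2: (18 − 14)²/14 = 16/14 = 1.143
3: (10 − 14)²/14 = 16/14 = 1.143
4: (18 − 14)²/14 = 16/14 = 1.143
5: (11 − 14)²/14 = 9/14 = 0.643
6: (17 − 14)²/14 = 9/14 = 0.643
7: (14 − 14)²/14 = 0/14 = 0.000
8: (12 − 14)²/14 = 4/14 = 0.286
9: (13 − 14)²/14 = 1/14 = 0.071
10: (15 − 14)²/14 = 1/14 = 0.071
Sum = 5.43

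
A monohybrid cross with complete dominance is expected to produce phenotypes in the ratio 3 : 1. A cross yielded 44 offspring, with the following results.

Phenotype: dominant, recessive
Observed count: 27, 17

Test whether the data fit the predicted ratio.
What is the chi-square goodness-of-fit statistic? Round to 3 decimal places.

Ratio total = 4. Expected counts: 44×3/4 = 33, 44×1/4 = 11.
cat            O        E   (O−E)²/E
dominant      27       33     1.0909
recessive     17       11     3.2727
Sum = 4.364

4.364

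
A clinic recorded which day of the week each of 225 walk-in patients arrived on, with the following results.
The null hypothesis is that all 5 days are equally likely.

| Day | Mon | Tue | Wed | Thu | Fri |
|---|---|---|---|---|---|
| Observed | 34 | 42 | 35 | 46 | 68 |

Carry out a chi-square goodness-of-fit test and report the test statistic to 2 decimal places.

Expected count for each of the 5 categories: 225/5 = 45.
cat         O        E   (O−E)²/E
Mon        34       45      2.689
Tue        42       45      0.200
Wed        35       45      2.222
Thu        46       45      0.022
Fri        68       45     11.756
Sum = 16.89

16.89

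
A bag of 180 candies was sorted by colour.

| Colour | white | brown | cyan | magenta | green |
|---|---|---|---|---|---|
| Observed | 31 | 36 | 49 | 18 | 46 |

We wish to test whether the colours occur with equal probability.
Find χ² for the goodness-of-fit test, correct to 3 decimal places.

Expected count for each of the 5 categories: 180/5 = 36.
χ² = (31−36)²/36 + (36−36)²/36 + (49−36)²/36 + (18−36)²/36 + (46−36)²/36
   = 0.6944 + 0.0000 + 4.6944 + 9.0000 + 2.7778
Sum = 17.167

17.167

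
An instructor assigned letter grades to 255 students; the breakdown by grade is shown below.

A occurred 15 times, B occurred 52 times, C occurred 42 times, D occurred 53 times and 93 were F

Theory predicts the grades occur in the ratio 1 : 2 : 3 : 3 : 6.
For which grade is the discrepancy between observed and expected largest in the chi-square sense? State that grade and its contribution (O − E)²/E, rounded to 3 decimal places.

B, 9.529

Ratio total = 15. Expected counts: 255×1/15 = 17, 255×2/15 = 34, 255×3/15 = 51, 255×3/15 = 51, 255×6/15 = 102.
cat         O        E   (O−E)²/E
A          15       17     0.2353
B          52       34     9.5294
C          42       51     1.5882
D          53       51     0.0784
F          93      102     0.7941
The largest term is for B: 9.529.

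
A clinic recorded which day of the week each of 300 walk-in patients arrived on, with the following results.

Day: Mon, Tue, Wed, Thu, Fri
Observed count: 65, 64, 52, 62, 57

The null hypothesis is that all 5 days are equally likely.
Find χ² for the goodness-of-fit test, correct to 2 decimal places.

1.97

Under H₀ each category has probability 1/5, so each expected count is 300/5 = 60.
cat         O        E   (O−E)²/E
Mon        65       60      0.417
Tue        64       60      0.267
Wed        52       60      1.067
Thu        62       60      0.067
Fri        57       60      0.150
Sum = 1.97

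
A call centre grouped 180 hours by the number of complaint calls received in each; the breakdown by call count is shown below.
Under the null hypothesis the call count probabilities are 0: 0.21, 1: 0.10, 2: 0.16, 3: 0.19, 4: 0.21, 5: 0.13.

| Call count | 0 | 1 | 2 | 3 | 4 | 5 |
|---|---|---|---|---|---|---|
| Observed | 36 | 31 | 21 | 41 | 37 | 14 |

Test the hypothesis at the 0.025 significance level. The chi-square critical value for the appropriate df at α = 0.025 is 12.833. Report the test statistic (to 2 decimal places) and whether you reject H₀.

Expected counts E_i = n·p_i: 180×0.21 = 37.8, 180×0.10 = 18, 180×0.16 = 28.8, 180×0.19 = 34.2, 180×0.21 = 37.8, 180×0.13 = 23.4.
cat         O        E   (O−E)²/E
0          36     37.8      0.086
1          31       18      9.389
2          21     28.8      2.113
3          41     34.2      1.352
4          37     37.8      0.017
5          14     23.4      3.776
Sum = 16.73
df = 5. Since 16.73 > 12.833, we reject H₀.

16.73; reject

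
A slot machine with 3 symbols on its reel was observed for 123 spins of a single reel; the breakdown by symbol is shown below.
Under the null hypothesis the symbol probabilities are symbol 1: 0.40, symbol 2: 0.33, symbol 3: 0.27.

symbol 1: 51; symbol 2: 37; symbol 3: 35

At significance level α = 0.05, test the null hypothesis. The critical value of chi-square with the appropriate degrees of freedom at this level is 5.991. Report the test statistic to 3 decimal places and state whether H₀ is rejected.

0.480; do not reject

Expected counts E_i = n·p_i: 123×0.40 = 49.2, 123×0.33 = 40.59, 123×0.27 = 33.21.
cat           O        E   (O−E)²/E
symbol 1     51     49.2     0.0659
symbol 2     37    40.59     0.3175
symbol 3     35    33.21     0.0965
Sum = 0.480
df = 2. Since 0.480 < 5.991, we do not reject H₀.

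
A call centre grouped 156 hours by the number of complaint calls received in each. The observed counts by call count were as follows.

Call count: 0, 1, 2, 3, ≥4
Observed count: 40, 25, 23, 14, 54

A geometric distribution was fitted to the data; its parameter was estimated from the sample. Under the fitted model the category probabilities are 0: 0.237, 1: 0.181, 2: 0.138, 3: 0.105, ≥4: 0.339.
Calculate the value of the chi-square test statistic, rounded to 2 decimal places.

Expected counts E_i = n·p_i: 156×0.237 = 36.972, 156×0.181 = 28.236, 156×0.138 = 21.528, 156×0.105 = 16.38, 156×0.339 = 52.884.
0: (40 − 36.972)²/36.972 = 9.168784/36.972 = 0.248
1: (25 − 28.236)²/28.236 = 10.471696/28.236 = 0.371
2: (23 − 21.528)²/21.528 = 2.166784/21.528 = 0.101
3: (14 − 16.38)²/16.38 = 5.6644/16.38 = 0.346
≥4: (54 − 52.884)²/52.884 = 1.245456/52.884 = 0.024
Sum = 1.09

1.09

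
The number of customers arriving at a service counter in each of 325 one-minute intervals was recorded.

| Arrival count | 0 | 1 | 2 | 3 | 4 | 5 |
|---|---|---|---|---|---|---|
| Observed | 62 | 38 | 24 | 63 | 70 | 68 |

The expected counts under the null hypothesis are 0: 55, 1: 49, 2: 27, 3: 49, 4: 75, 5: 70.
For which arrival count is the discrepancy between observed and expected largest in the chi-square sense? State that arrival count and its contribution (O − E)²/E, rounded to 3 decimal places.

3, 4.000

χ² = (62−55)²/55 + (38−49)²/49 + (24−27)²/27 + (63−49)²/49 + (70−75)²/75 + (68−70)²/70
   = 0.8909 + 2.4694 + 0.3333 + 4.0000 + 0.3333 + 0.0571
The largest term is for 3: 4.000.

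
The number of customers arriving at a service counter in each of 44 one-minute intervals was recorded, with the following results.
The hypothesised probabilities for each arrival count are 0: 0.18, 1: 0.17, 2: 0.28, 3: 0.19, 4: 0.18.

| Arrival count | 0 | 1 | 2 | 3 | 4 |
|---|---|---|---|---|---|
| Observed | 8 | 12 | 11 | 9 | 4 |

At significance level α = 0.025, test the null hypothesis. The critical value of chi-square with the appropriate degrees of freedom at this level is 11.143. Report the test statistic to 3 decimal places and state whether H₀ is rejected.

Expected counts E_i = n·p_i: 44×0.18 = 7.92, 44×0.17 = 7.48, 44×0.28 = 12.32, 44×0.19 = 8.36, 44×0.18 = 7.92.
0: (8 − 7.92)²/7.92 = 0.0064/7.92 = 0.0008
1: (12 − 7.48)²/7.48 = 20.4304/7.48 = 2.7313
2: (11 − 12.32)²/12.32 = 1.7424/12.32 = 0.1414
3: (9 − 8.36)²/8.36 = 0.4096/8.36 = 0.0490
4: (4 − 7.92)²/7.92 = 15.3664/7.92 = 1.9402
Sum = 4.863
df = 4. Since 4.863 < 11.143, we do not reject H₀.

4.863; do not reject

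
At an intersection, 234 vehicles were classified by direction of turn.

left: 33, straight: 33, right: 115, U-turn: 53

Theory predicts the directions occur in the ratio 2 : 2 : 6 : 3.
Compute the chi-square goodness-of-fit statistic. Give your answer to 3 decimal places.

Ratio total = 13. Expected counts: 234×2/13 = 36, 234×2/13 = 36, 234×6/13 = 108, 234×3/13 = 54.
χ² = (33−36)²/36 + (33−36)²/36 + (115−108)²/108 + (53−54)²/54
   = 0.2500 + 0.2500 + 0.4537 + 0.0185
Sum = 0.972

0.972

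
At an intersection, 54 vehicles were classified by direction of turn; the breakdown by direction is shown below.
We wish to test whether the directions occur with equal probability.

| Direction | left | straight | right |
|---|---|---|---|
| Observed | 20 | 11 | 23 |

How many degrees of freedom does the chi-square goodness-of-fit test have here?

2

There are k = 3 categories and no parameters were estimated from the data, so df = 3 − 1 = 2.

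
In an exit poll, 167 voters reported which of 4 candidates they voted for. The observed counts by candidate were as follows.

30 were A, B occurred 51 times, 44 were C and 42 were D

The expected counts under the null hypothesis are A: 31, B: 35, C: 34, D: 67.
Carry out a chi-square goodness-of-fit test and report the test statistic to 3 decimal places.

A: (30 − 31)²/31 = 1/31 = 0.0323
B: (51 − 35)²/35 = 256/35 = 7.3143
C: (44 − 34)²/34 = 100/34 = 2.9412
D: (42 − 67)²/67 = 625/67 = 9.3284
Sum = 19.616

19.616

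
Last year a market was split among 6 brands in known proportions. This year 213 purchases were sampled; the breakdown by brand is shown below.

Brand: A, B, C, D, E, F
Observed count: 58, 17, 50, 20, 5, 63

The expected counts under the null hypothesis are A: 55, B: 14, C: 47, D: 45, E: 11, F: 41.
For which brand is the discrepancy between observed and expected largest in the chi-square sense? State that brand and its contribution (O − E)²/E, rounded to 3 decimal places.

χ² = (58−55)²/55 + (17−14)²/14 + (50−47)²/47 + (20−45)²/45 + (5−11)²/11 + (63−41)²/41
   = 0.1636 + 0.6429 + 0.1915 + 13.8889 + 3.2727 + 11.8049
The largest term is for D: 13.889.

D, 13.889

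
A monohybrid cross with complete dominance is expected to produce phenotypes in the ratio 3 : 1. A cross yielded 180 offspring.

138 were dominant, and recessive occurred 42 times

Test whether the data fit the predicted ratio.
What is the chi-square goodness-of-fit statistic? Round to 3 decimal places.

0.267

Ratio total = 4. Expected counts: 180×3/4 = 135, 180×1/4 = 45.
dominant: (138 − 135)²/135 = 9/135 = 0.0667
recessive: (42 − 45)²/45 = 9/45 = 0.2000
Sum = 0.267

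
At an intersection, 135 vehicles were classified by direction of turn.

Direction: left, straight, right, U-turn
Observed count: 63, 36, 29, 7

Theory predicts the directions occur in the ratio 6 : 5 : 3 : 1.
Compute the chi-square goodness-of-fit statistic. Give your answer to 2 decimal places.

Ratio total = 15. Expected counts: 135×6/15 = 54, 135×5/15 = 45, 135×3/15 = 27, 135×1/15 = 9.
cat           O        E   (O−E)²/E
left         63       54      1.500
straight     36       45      1.800
right        29       27      0.148
U-turn        7        9      0.444
Sum = 3.89

3.89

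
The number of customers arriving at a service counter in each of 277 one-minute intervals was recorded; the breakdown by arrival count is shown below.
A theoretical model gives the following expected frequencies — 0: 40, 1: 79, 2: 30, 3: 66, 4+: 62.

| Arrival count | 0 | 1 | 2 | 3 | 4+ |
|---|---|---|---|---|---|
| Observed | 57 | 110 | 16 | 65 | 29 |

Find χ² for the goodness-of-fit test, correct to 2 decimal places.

43.50

cat         O        E   (O−E)²/E
0          57       40      7.225
1         110       79     12.165
2          16       30      6.533
3          65       66      0.015
4+         29       62     17.565
Sum = 43.50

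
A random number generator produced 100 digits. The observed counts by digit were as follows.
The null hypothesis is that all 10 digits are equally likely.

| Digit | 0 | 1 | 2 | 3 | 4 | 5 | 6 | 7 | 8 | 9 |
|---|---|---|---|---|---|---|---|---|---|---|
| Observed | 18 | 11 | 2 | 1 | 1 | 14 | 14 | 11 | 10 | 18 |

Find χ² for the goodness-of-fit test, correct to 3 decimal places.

38.800

Under H₀ each category has probability 1/10, so each expected count is 100/10 = 10.
χ² = (18−10)²/10 + (11−10)²/10 + (2−10)²/10 + (1−10)²/10 + (1−10)²/10 + (14−10)²/10 + (14−10)²/10 + (11−10)²/10 + (10−10)²/10 + (18−10)²/10
   = 6.4000 + 0.1000 + 6.4000 + 8.1000 + 8.1000 + 1.6000 + 1.6000 + 0.1000 + 0.0000 + 6.4000
Sum = 38.800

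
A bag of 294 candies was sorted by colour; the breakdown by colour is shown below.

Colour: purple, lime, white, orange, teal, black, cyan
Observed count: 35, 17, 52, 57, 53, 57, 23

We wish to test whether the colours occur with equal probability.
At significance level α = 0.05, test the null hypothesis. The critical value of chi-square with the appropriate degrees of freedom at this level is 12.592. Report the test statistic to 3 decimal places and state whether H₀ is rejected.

40.619; reject

Under H₀ each category has probability 1/7, so each expected count is 294/7 = 42.
purple: (35 − 42)²/42 = 49/42 = 1.1667
lime: (17 − 42)²/42 = 625/42 = 14.8810
white: (52 − 42)²/42 = 100/42 = 2.3810
orange: (57 − 42)²/42 = 225/42 = 5.3571
teal: (53 − 42)²/42 = 121/42 = 2.8810
black: (57 − 42)²/42 = 225/42 = 5.3571
cyan: (23 − 42)²/42 = 361/42 = 8.5952
Sum = 40.619
df = 6. Since 40.619 > 12.592, we reject H₀.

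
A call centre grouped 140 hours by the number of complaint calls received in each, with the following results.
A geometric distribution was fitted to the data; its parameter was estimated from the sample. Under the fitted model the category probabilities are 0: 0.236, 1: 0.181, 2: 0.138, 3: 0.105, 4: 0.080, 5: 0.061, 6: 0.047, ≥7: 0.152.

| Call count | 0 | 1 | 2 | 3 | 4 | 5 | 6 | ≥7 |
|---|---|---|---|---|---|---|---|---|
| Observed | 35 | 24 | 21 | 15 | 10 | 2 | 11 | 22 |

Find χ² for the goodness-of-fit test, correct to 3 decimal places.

Expected counts E_i = n·p_i: 140×0.236 = 33.04, 140×0.181 = 25.34, 140×0.138 = 19.32, 140×0.105 = 14.7, 140×0.080 = 11.2, 140×0.061 = 8.54, 140×0.047 = 6.58, 140×0.152 = 21.28.
0: (35 − 33.04)²/33.04 = 3.8416/33.04 = 0.1163
1: (24 − 25.34)²/25.34 = 1.7956/25.34 = 0.0709
2: (21 − 19.32)²/19.32 = 2.8224/19.32 = 0.1461
3: (15 − 14.7)²/14.7 = 0.09/14.7 = 0.0061
4: (10 − 11.2)²/11.2 = 1.44/11.2 = 0.1286
5: (2 − 8.54)²/8.54 = 42.7716/8.54 = 5.0084
6: (11 − 6.58)²/6.58 = 19.5364/6.58 = 2.9691
≥7: (22 − 21.28)²/21.28 = 0.5184/21.28 = 0.0244
Sum = 8.470

8.470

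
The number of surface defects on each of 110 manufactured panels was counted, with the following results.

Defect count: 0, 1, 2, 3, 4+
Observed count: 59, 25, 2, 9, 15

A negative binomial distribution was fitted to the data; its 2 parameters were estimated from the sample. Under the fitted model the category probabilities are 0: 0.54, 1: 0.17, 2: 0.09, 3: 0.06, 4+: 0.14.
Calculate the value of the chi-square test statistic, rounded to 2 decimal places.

Expected counts E_i = n·p_i: 110×0.54 = 59.4, 110×0.17 = 18.7, 110×0.09 = 9.9, 110×0.06 = 6.6, 110×0.14 = 15.4.
0: (59 − 59.4)²/59.4 = 0.16/59.4 = 0.003
1: (25 − 18.7)²/18.7 = 39.69/18.7 = 2.122
2: (2 − 9.9)²/9.9 = 62.41/9.9 = 6.304
3: (9 − 6.6)²/6.6 = 5.76/6.6 = 0.873
4+: (15 − 15.4)²/15.4 = 0.16/15.4 = 0.010
Sum = 9.31

9.31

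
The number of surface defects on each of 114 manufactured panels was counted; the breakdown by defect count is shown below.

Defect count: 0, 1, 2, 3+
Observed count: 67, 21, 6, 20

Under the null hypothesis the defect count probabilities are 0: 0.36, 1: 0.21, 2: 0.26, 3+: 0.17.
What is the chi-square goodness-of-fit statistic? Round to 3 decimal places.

Expected counts E_i = n·p_i: 114×0.36 = 41.04, 114×0.21 = 23.94, 114×0.26 = 29.64, 114×0.17 = 19.38.
cat         O        E   (O−E)²/E
0          67    41.04    16.4211
1          21    23.94     0.3611
2           6    29.64    18.8546
3+         20    19.38     0.0198
Sum = 35.657

35.657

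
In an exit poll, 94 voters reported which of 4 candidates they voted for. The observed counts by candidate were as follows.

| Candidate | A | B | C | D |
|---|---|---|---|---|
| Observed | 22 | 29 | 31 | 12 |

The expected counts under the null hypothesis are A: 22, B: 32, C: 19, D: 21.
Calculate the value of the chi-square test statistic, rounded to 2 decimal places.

χ² = (22−22)²/22 + (29−32)²/32 + (31−19)²/19 + (12−21)²/21
   = 0.000 + 0.281 + 7.579 + 3.857
Sum = 11.72

11.72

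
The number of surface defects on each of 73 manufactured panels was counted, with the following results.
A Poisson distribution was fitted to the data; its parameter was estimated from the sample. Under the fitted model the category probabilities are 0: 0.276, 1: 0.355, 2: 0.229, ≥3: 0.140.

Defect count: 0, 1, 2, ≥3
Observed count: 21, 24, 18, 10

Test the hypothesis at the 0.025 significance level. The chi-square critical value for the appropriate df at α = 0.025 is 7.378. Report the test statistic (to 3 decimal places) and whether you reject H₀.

Expected counts E_i = n·p_i: 73×0.276 = 20.148, 73×0.355 = 25.915, 73×0.229 = 16.717, 73×0.140 = 10.22.
0: (21 − 20.148)²/20.148 = 0.725904/20.148 = 0.0360
1: (24 − 25.915)²/25.915 = 3.667225/25.915 = 0.1415
2: (18 − 16.717)²/16.717 = 1.646089/16.717 = 0.0985
≥3: (10 − 10.22)²/10.22 = 0.0484/10.22 = 0.0047
Sum = 0.281
df = 2. Since 0.281 < 7.378, we do not reject H₀.

0.281; do not reject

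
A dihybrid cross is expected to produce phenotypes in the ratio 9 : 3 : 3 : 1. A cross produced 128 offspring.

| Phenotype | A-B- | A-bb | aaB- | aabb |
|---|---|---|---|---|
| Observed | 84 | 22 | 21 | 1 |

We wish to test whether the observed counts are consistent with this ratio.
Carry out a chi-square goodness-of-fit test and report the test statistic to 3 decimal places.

8.667

Ratio total = 16. Expected counts: 128×9/16 = 72, 128×3/16 = 24, 128×3/16 = 24, 128×1/16 = 8.
χ² = (84−72)²/72 + (22−24)²/24 + (21−24)²/24 + (1−8)²/8
   = 2.0000 + 0.1667 + 0.3750 + 6.1250
Sum = 8.667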